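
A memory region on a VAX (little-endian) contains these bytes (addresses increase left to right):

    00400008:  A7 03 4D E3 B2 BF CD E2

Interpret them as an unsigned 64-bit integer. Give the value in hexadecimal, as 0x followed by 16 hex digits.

In little-endian order the low byte comes first in memory.
Reassemble most-significant byte first: E2 CD BF B2 E3 4D 03 A7 → 0xE2CDBFB2E34D03A7.

0xE2CDBFB2E34D03A7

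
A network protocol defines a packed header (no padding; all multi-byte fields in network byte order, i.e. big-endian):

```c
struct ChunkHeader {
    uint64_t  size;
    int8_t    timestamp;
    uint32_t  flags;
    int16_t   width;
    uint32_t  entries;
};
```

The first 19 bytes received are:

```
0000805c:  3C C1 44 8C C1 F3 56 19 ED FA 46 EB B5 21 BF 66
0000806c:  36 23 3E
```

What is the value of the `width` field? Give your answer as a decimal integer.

`width` follows `size` (8 B), `timestamp` (1 B), `flags` (4 B), so it starts at offset 8 + 1 + 4 = 13 and occupies 2 bytes.
Bytes at offsets 13..14: 21 BF.
In big-endian order the high byte comes first in memory.
The bytes are already most-significant first: 0x21BF.
0x21BF = 8639.

8639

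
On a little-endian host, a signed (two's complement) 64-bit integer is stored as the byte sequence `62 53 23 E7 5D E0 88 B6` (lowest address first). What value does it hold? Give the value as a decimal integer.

Little-endian: lowest address holds the least-significant byte.
Reassemble most-significant byte first: B6 88 E0 5D E7 23 53 62 → 0xB688E05DE7235362.
Top bit is set, so as a signed 64-bit value this is 0xB688E05DE7235362 − 2^64 = -5293734668059585694.

-5293734668059585694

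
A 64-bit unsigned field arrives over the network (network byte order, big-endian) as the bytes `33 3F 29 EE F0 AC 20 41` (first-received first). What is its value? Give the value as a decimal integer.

In big-endian order the high byte comes first in memory.
The bytes are already most-significant first: 0x333F29EEF0AC2041.
0x333F29EEF0AC2041 = 3692716325683863617.

3692716325683863617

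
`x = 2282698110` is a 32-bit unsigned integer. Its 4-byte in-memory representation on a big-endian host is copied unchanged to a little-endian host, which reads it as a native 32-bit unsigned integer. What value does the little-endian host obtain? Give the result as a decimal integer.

2117406600

2282698110 in 32-bit hexadecimal is 0x880F357E.
Stored big-endian, the bytes at ascending addresses are 88 0F 35 7E.
Read back as little-endian, the first byte is least significant, giving 0x7E350F88.
0x7E350F88 = 2117406600.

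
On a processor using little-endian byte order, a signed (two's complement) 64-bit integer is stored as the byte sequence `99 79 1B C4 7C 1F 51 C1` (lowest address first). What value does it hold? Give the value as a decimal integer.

-4516794330549356135

In little-endian order the low byte comes first in memory.
Reassemble most-significant byte first: C1 51 1F 7C C4 1B 79 99 → 0xC1511F7CC41B7999.
Top bit is set, so as a signed 64-bit value this is 0xC1511F7CC41B7999 − 2^64 = -4516794330549356135.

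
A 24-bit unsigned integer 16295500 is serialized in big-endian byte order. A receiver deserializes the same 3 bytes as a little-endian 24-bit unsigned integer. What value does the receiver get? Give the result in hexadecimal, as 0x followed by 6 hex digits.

0x4CA6F8

16295500 in 24-bit hexadecimal is 0xF8A64C.
Stored big-endian, the bytes at ascending addresses are F8 A6 4C.
Read back as little-endian, the first byte is least significant, giving 0x4CA6F8.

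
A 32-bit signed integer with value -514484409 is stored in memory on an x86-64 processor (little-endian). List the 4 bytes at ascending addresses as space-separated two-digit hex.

47 97 55 E1

Two's complement of -514484409 in 32 bits: 514484409 = 0x1EAA68B9; invert → 0xE1559746; add 1 → 0xE1559747.
Split into bytes (most-significant first): E1 55 97 47.
Little-endian: lowest address holds the least-significant byte.
So at ascending addresses the bytes are 47 97 55 E1.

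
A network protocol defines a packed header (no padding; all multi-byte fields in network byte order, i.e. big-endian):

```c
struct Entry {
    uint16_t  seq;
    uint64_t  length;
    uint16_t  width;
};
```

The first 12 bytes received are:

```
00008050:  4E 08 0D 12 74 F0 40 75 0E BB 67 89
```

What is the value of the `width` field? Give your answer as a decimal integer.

`width` follows `seq` (2 B), `length` (8 B), so it starts at offset 2 + 8 = 10 and occupies 2 bytes.
Bytes at offsets 10..11: 67 89.
Big-endian stores the most-significant byte at the lowest address.
The bytes are already most-significant first: 0x6789.
0x6789 = 26505.

26505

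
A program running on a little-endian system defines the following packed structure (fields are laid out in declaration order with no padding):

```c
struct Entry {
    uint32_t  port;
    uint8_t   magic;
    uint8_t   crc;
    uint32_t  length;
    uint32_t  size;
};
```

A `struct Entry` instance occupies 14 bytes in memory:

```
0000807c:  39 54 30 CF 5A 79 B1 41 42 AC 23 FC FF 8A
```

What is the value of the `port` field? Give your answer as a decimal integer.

3476051001

`port` is the first field, at byte offset 0, occupying 4 bytes.
Bytes at offsets 0..3: 39 54 30 CF.
Little-endian: lowest address holds the least-significant byte.
Reassemble most-significant byte first: CF 30 54 39 → 0xCF305439.
0xCF305439 = 3476051001.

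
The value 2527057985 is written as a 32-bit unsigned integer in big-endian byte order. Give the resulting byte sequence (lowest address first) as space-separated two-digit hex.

96 9F D8 41

2527057985 in hexadecimal, padded to 32 bits, is 0x969FD841.
Split into bytes (most-significant first): 96 9F D8 41.
Big-endian: lowest address holds the most-significant byte.
So the memory order matches the most-significant-first order: 96 9F D8 41.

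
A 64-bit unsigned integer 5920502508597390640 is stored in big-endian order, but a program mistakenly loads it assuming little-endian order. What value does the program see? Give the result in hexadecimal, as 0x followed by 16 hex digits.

5920502508597390640 in 64-bit hexadecimal is 0x5229D9A9D4C1AD30.
Stored big-endian, the bytes at ascending addresses are 52 29 D9 A9 D4 C1 AD 30.
Read back as little-endian, the first byte is least significant, giving 0x30ADC1D4A9D92952.

0x30ADC1D4A9D92952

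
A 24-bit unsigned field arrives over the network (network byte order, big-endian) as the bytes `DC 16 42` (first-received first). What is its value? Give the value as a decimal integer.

In big-endian order the high byte comes first in memory.
The bytes are already most-significant first: 0xDC1642.
0xDC1642 = 14423618.

14423618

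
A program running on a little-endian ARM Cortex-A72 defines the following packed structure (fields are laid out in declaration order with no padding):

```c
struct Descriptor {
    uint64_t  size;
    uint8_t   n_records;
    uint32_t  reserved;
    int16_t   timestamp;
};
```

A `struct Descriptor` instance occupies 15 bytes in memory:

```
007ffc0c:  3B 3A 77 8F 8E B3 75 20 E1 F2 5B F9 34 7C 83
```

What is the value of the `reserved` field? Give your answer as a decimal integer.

`reserved` follows `size` (8 B), `n_records` (1 B), so it starts at offset 8 + 1 = 9 and occupies 4 bytes.
Bytes at offsets 9..12: F2 5B F9 34.
Little-endian stores the least-significant byte at the lowest address.
Reassemble most-significant byte first: 34 F9 5B F2 → 0x34F95BF2.
0x34F95BF2 = 888757234.

888757234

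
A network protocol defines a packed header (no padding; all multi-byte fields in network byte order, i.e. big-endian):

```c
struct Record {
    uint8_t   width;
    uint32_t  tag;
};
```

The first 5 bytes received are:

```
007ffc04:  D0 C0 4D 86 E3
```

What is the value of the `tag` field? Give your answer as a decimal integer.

3226306275

`tag` follows `width` (1 byte), so it starts at byte offset 1 and occupies 4 bytes.
Bytes at offsets 1..4: C0 4D 86 E3.
In big-endian order the high byte comes first in memory.
The bytes are already most-significant first: 0xC04D86E3.
0xC04D86E3 = 3226306275.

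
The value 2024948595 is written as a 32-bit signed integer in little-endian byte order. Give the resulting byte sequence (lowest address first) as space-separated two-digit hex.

2024948595 in hexadecimal, padded to 32 bits, is 0x78B24373.
Split into bytes (most-significant first): 78 B2 43 73.
In little-endian order the low byte comes first in memory.
So at ascending addresses the bytes are 73 43 B2 78.

73 43 B2 78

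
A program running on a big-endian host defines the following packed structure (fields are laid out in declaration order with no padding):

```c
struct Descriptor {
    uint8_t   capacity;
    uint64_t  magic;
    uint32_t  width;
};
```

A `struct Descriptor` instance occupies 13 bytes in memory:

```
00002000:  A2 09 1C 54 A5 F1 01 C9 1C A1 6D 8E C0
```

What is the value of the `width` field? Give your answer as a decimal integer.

2708311744

`width` follows `capacity` (1 B), `magic` (8 B), so it starts at offset 1 + 8 = 9 and occupies 4 bytes.
Bytes at offsets 9..12: A1 6D 8E C0.
In big-endian order the high byte comes first in memory.
The bytes are already most-significant first: 0xA16D8EC0.
0xA16D8EC0 = 2708311744.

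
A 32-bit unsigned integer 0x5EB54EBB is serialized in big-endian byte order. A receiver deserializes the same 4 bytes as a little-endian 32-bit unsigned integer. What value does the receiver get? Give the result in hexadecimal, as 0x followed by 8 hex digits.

0xBB4EB55E

Stored big-endian, the bytes at ascending addresses are 5E B5 4E BB.
Read back as little-endian, the first byte is least significant, giving 0xBB4EB55E.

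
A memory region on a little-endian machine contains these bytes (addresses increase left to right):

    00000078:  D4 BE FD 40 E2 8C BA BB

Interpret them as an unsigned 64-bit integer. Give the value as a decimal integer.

In little-endian order the low byte comes first in memory.
Reassemble most-significant byte first: BB BA 8C E2 40 FD BE D4 → 0xBBBA8CE240FDBED4.
0xBBBA8CE240FDBED4 = 13527279334141574868.

13527279334141574868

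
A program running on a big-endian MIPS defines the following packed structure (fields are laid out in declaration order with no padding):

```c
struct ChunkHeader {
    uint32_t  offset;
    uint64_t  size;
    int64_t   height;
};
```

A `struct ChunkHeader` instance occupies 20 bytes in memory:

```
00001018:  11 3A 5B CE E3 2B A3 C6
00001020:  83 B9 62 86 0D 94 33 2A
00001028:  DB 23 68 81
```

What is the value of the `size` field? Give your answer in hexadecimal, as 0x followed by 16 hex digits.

`size` follows `offset` (4 bytes), so it starts at byte offset 4 and occupies 8 bytes.
Bytes at offsets 4..11: E3 2B A3 C6 83 B9 62 86.
Big-endian stores the most-significant byte at the lowest address.
The bytes are already most-significant first: 0xE32BA3C683B96286.

0xE32BA3C683B96286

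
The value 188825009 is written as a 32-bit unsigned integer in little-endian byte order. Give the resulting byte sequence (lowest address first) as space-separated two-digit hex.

B1 3D 41 0B

188825009 in hexadecimal, padded to 32 bits, is 0x0B413DB1.
Split into bytes (most-significant first): 0B 41 3D B1.
In little-endian order the low byte comes first in memory.
So at ascending addresses the bytes are B1 3D 41 0B.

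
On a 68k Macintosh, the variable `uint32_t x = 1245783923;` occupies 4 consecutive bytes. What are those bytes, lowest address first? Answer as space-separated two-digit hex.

1245783923 in hexadecimal, padded to 32 bits, is 0x4A412773.
Split into bytes (most-significant first): 4A 41 27 73.
Big-endian: lowest address holds the most-significant byte.
So the memory order matches the most-significant-first order: 4A 41 27 73.

4A 41 27 73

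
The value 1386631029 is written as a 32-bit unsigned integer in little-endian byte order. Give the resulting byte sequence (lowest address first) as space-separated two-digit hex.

75 4F A6 52

1386631029 in hexadecimal, padded to 32 bits, is 0x52A64F75.
Split into bytes (most-significant first): 52 A6 4F 75.
Little-endian: lowest address holds the least-significant byte.
So at ascending addresses the bytes are 75 4F A6 52.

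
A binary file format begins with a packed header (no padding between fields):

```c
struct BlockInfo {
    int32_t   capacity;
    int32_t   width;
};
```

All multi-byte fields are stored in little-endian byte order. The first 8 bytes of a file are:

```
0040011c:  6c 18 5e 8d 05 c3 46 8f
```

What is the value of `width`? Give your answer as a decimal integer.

`width` follows `capacity` (4 bytes), so it starts at byte offset 4 and occupies 4 bytes.
Bytes at offsets 4..7: 05 C3 46 8F.
Little-endian stores the least-significant byte at the lowest address.
Reassemble most-significant byte first: 8F 46 C3 05 → 0x8F46C305.
Top bit is set, so as a signed 32-bit value this is 0x8F46C305 − 2^32 = -1891187963.

-1891187963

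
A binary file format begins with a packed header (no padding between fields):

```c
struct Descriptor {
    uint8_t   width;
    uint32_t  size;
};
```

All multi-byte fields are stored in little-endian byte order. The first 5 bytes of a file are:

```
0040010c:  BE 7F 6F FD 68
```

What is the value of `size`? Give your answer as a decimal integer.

`size` follows `width` (1 byte), so it starts at byte offset 1 and occupies 4 bytes.
Bytes at offsets 1..4: 7F 6F FD 68.
Little-endian stores the least-significant byte at the lowest address.
Reassemble most-significant byte first: 68 FD 6F 7F → 0x68FD6F7F.
0x68FD6F7F = 1761439615.

1761439615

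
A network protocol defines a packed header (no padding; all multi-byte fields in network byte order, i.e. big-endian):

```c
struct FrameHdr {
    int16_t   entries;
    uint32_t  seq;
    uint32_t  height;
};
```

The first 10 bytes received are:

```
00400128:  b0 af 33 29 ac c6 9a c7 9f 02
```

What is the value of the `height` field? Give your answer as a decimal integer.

`height` follows `entries` (2 B), `seq` (4 B), so it starts at offset 2 + 4 = 6 and occupies 4 bytes.
Bytes at offsets 6..9: 9A C7 9F 02.
Big-endian: lowest address holds the most-significant byte.
The bytes are already most-significant first: 0x9AC79F02.
0x9AC79F02 = 2596773634.

2596773634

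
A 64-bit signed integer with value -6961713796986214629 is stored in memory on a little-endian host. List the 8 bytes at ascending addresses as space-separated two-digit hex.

1B 67 B3 B6 2F 06 63 9F

Two's complement of -6961713796986214629 in 64 bits: 6961713796986214629 = 0x609CF9D0494C98E5; invert → 0x9F63062FB6B3671A; add 1 → 0x9F63062FB6B3671B.
Split into bytes (most-significant first): 9F 63 06 2F B6 B3 67 1B.
Little-endian: lowest address holds the least-significant byte.
So at ascending addresses the bytes are 1B 67 B3 B6 2F 06 63 9F.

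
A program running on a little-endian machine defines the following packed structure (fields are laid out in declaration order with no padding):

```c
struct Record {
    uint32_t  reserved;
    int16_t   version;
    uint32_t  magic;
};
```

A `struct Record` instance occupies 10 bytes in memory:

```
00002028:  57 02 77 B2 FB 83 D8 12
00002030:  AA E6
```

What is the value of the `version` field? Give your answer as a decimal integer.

`version` follows `reserved` (4 bytes), so it starts at byte offset 4 and occupies 2 bytes.
Bytes at offsets 4..5: FB 83.
Little-endian: lowest address holds the least-significant byte.
Reassemble most-significant byte first: 83 FB → 0x83FB.
Top bit is set, so as a signed 16-bit value this is 0x83FB − 2^16 = -31749.

-31749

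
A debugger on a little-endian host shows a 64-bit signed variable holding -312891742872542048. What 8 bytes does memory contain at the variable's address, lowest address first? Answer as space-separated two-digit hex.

Two's complement of -312891742872542048 in 64 bits: 312891742872542048 = 0x04579D61E3121B60; invert → 0xFBA8629E1CEDE49F; add 1 → 0xFBA8629E1CEDE4A0.
Split into bytes (most-significant first): FB A8 62 9E 1C ED E4 A0.
Little-endian: lowest address holds the least-significant byte.
So at ascending addresses the bytes are A0 E4 ED 1C 9E 62 A8 FB.

A0 E4 ED 1C 9E 62 A8 FB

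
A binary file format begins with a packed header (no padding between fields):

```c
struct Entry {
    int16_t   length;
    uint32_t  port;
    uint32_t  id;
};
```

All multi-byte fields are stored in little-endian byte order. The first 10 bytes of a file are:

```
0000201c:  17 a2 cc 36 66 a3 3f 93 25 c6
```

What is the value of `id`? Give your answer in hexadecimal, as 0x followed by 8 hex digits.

0xC625933F

`id` follows `length` (2 B), `port` (4 B), so it starts at offset 2 + 4 = 6 and occupies 4 bytes.
Bytes at offsets 6..9: 3F 93 25 C6.
Little-endian stores the least-significant byte at the lowest address.
Reassemble most-significant byte first: C6 25 93 3F → 0xC625933F.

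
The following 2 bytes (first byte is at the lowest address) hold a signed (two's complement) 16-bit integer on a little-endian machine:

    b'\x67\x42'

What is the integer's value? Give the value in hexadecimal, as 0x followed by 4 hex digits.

Little-endian stores the least-significant byte at the lowest address.
Reassemble most-significant byte first: 42 67 → 0x4267.

0x4267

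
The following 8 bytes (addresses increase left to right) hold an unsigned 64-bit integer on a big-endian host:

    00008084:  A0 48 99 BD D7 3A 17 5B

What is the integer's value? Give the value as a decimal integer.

Big-endian: lowest address holds the most-significant byte.
The bytes are already most-significant first: 0xA04899BDD73A175B.
0xA04899BDD73A175B = 11549650285030414171.

11549650285030414171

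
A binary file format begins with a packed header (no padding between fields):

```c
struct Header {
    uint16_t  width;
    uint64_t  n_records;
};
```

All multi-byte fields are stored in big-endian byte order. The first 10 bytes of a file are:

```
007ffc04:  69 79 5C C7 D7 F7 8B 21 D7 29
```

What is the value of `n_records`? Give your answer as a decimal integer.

6685549630045935401

`n_records` follows `width` (2 bytes), so it starts at byte offset 2 and occupies 8 bytes.
Bytes at offsets 2..9: 5C C7 D7 F7 8B 21 D7 29.
Big-endian: lowest address holds the most-significant byte.
The bytes are already most-significant first: 0x5CC7D7F78B21D729.
0x5CC7D7F78B21D729 = 6685549630045935401.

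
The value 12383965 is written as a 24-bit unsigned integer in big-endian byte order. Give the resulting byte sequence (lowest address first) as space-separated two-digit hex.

12383965 in hexadecimal, padded to 24 bits, is 0xBCF6DD.
Split into bytes (most-significant first): BC F6 DD.
Big-endian stores the most-significant byte at the lowest address.
So the memory order matches the most-significant-first order: BC F6 DD.

BC F6 DD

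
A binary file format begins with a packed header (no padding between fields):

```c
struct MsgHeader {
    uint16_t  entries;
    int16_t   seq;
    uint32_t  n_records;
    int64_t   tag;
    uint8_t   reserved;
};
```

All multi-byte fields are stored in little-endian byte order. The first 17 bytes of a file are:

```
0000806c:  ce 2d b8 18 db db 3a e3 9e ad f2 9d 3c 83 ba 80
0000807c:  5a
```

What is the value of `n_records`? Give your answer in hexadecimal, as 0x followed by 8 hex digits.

0xE33ADBDB

`n_records` follows `entries` (2 B), `seq` (2 B), so it starts at offset 2 + 2 = 4 and occupies 4 bytes.
Bytes at offsets 4..7: DB DB 3A E3.
Little-endian stores the least-significant byte at the lowest address.
Reassemble most-significant byte first: E3 3A DB DB → 0xE33ADBDB.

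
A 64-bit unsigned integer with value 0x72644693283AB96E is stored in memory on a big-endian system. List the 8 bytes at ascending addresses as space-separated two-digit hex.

72 64 46 93 28 3A B9 6E

Split into bytes (most-significant first): 72 64 46 93 28 3A B9 6E.
Big-endian: lowest address holds the most-significant byte.
So the memory order matches the most-significant-first order: 72 64 46 93 28 3A B9 6E.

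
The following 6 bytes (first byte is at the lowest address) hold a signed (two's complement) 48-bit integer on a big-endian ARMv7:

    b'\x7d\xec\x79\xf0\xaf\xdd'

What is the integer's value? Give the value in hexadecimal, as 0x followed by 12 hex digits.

0x7DEC79F0AFDD

In big-endian order the high byte comes first in memory.
The bytes are already most-significant first: 0x7DEC79F0AFDD.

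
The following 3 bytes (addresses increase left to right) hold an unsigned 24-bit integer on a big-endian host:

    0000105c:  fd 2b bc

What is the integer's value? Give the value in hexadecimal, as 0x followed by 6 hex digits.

0xFD2BBC

In big-endian order the high byte comes first in memory.
The bytes are already most-significant first: 0xFD2BBC.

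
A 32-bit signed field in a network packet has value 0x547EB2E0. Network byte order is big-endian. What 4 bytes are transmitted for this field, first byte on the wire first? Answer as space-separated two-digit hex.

Split into bytes (most-significant first): 54 7E B2 E0.
Big-endian stores the most-significant byte at the lowest address.
So the memory order matches the most-significant-first order: 54 7E B2 E0.

54 7E B2 E0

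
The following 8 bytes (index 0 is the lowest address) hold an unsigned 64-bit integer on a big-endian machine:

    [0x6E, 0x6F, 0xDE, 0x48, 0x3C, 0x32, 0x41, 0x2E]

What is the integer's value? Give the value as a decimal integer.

7957823468415893806

Big-endian: lowest address holds the most-significant byte.
The bytes are already most-significant first: 0x6E6FDE483C32412E.
0x6E6FDE483C32412E = 7957823468415893806.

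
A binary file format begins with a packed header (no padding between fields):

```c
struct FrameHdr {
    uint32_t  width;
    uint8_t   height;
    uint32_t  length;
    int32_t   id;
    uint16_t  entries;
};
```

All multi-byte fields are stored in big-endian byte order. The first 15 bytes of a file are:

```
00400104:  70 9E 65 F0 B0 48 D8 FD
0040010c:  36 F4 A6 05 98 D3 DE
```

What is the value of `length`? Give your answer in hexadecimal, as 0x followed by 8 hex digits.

0x48D8FD36

`length` follows `width` (4 B), `height` (1 B), so it starts at offset 4 + 1 = 5 and occupies 4 bytes.
Bytes at offsets 5..8: 48 D8 FD 36.
Big-endian: lowest address holds the most-significant byte.
The bytes are already most-significant first: 0x48D8FD36.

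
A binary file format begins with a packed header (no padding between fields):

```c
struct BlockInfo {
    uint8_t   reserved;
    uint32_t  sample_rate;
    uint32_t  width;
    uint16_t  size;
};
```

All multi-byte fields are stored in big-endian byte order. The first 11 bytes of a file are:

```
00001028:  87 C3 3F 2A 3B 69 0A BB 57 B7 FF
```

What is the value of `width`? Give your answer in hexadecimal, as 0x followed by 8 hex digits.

`width` follows `reserved` (1 B), `sample_rate` (4 B), so it starts at offset 1 + 4 = 5 and occupies 4 bytes.
Bytes at offsets 5..8: 69 0A BB 57.
Big-endian: lowest address holds the most-significant byte.
The bytes are already most-significant first: 0x690ABB57.

0x690ABB57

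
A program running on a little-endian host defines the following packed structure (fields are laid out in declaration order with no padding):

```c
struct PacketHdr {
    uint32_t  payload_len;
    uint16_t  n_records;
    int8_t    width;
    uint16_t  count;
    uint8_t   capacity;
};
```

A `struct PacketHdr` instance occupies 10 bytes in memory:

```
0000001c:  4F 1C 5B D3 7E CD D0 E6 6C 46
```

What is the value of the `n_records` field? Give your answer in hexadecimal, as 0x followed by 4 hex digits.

0xCD7E

`n_records` follows `payload_len` (4 bytes), so it starts at byte offset 4 and occupies 2 bytes.
Bytes at offsets 4..5: 7E CD.
Little-endian stores the least-significant byte at the lowest address.
Reassemble most-significant byte first: CD 7E → 0xCD7E.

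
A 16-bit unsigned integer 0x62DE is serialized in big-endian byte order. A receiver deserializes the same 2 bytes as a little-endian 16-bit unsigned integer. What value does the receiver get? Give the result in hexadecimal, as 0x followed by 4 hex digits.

Stored big-endian, the bytes at ascending addresses are 62 DE.
Read back as little-endian, the first byte is least significant, giving 0xDE62.

0xDE62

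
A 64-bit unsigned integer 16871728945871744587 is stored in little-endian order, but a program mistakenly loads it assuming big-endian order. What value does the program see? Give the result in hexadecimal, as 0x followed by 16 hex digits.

16871728945871744587 in 64-bit hexadecimal is 0xEA246C16055C6E4B.
Stored little-endian, the bytes at ascending addresses are 4B 6E 5C 05 16 6C 24 EA.
Read back as big-endian, the last byte is least significant, giving 0x4B6E5C05166C24EA.

0x4B6E5C05166C24EA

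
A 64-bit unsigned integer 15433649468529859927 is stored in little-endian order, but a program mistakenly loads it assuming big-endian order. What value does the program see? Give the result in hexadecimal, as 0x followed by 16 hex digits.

0x575D9EAF6B562FD6

15433649468529859927 in 64-bit hexadecimal is 0xD62F566BAF9E5D57.
Stored little-endian, the bytes at ascending addresses are 57 5D 9E AF 6B 56 2F D6.
Read back as big-endian, the last byte is least significant, giving 0x575D9EAF6B562FD6.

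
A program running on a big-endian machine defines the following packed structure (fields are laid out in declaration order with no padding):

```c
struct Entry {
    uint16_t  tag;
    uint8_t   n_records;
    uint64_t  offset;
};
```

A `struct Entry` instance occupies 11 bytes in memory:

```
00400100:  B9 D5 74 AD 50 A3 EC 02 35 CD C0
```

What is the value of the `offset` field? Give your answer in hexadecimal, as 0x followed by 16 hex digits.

`offset` follows `tag` (2 B), `n_records` (1 B), so it starts at offset 2 + 1 = 3 and occupies 8 bytes.
Bytes at offsets 3..10: AD 50 A3 EC 02 35 CD C0.
Big-endian stores the most-significant byte at the lowest address.
The bytes are already most-significant first: 0xAD50A3EC0235CDC0.

0xAD50A3EC0235CDC0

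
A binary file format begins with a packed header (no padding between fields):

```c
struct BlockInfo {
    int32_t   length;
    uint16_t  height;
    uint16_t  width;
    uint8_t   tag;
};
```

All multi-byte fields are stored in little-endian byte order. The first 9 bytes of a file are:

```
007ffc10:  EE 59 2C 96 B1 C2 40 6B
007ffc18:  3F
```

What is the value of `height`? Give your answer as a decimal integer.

49841

`height` follows `length` (4 bytes), so it starts at byte offset 4 and occupies 2 bytes.
Bytes at offsets 4..5: B1 C2.
Little-endian stores the least-significant byte at the lowest address.
Reassemble most-significant byte first: C2 B1 → 0xC2B1.
0xC2B1 = 49841.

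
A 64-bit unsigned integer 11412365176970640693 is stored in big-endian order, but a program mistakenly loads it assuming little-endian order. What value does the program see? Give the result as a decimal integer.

3854342154367099038

11412365176970640693 in 64-bit hexadecimal is 0x9E60DDA9C45F7D35.
Stored big-endian, the bytes at ascending addresses are 9E 60 DD A9 C4 5F 7D 35.
Read back as little-endian, the first byte is least significant, giving 0x357D5FC4A9DD609E.
0x357D5FC4A9DD609E = 3854342154367099038.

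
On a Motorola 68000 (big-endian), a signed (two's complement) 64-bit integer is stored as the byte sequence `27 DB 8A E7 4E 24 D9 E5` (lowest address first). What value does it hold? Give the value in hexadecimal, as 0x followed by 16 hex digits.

0x27DB8AE74E24D9E5

Big-endian: lowest address holds the most-significant byte.
The bytes are already most-significant first: 0x27DB8AE74E24D9E5.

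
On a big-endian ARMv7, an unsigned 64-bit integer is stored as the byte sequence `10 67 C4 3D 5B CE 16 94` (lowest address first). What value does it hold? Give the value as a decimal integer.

1182129195020326548

Big-endian stores the most-significant byte at the lowest address.
The bytes are already most-significant first: 0x1067C43D5BCE1694.
0x1067C43D5BCE1694 = 1182129195020326548.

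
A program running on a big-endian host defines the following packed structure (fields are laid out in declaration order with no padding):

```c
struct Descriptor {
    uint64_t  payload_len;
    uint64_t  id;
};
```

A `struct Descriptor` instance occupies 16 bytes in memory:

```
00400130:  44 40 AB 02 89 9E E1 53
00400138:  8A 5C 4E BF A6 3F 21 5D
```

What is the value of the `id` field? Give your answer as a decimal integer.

`id` follows `payload_len` (8 bytes), so it starts at byte offset 8 and occupies 8 bytes.
Bytes at offsets 8..15: 8A 5C 4E BF A6 3F 21 5D.
Big-endian stores the most-significant byte at the lowest address.
The bytes are already most-significant first: 0x8A5C4EBFA63F215D.
0x8A5C4EBFA63F215D = 9969930260126310749.

9969930260126310749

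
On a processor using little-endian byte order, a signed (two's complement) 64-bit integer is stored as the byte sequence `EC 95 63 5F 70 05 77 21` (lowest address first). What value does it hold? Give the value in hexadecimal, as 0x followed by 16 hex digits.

0x217705705F6395EC

In little-endian order the low byte comes first in memory.
Reassemble most-significant byte first: 21 77 05 70 5F 63 95 EC → 0x217705705F6395EC.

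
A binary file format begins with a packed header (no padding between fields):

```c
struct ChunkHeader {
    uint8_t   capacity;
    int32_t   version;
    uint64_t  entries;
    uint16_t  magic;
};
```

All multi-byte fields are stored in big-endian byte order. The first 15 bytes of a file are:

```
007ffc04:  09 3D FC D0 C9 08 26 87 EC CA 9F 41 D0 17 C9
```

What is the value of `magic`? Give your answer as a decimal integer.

`magic` follows `capacity` (1 B), `version` (4 B), `entries` (8 B), so it starts at offset 1 + 4 + 8 = 13 and occupies 2 bytes.
Bytes at offsets 13..14: 17 C9.
Big-endian stores the most-significant byte at the lowest address.
The bytes are already most-significant first: 0x17C9.
0x17C9 = 6089.

6089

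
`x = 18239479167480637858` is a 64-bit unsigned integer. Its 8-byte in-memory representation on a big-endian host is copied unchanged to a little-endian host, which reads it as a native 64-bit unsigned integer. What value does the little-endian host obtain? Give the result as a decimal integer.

11685102128185286653

18239479167480637858 in 64-bit hexadecimal is 0xFD1FA5AA79D229A2.
Stored big-endian, the bytes at ascending addresses are FD 1F A5 AA 79 D2 29 A2.
Read back as little-endian, the first byte is least significant, giving 0xA229D279AAA51FFD.
0xA229D279AAA51FFD = 11685102128185286653.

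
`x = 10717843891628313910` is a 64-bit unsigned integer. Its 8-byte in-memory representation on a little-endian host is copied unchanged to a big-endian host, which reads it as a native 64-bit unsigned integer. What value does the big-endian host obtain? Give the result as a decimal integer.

10717843891628313910 in 64-bit hexadecimal is 0x94BD6E3BDE988D36.
Stored little-endian, the bytes at ascending addresses are 36 8D 98 DE 3B 6E BD 94.
Read back as big-endian, the last byte is least significant, giving 0x368D98DE3B6EBD94.
0x368D98DE3B6EBD94 = 3930966130011585940.

3930966130011585940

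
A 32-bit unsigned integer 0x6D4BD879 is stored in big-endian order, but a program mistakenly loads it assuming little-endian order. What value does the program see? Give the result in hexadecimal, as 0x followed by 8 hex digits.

0x79D84B6D

Stored big-endian, the bytes at ascending addresses are 6D 4B D8 79.
Read back as little-endian, the first byte is least significant, giving 0x79D84B6D.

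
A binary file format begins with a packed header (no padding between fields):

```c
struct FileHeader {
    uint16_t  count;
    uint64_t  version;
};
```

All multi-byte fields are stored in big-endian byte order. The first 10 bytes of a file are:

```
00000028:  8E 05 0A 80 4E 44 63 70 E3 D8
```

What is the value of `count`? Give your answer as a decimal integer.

`count` is the first field, at byte offset 0, occupying 2 bytes.
Bytes at offsets 0..1: 8E 05.
Big-endian stores the most-significant byte at the lowest address.
The bytes are already most-significant first: 0x8E05.
0x8E05 = 36357.

36357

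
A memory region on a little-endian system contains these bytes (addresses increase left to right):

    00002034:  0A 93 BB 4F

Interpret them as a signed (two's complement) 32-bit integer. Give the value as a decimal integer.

1337692938

Little-endian: lowest address holds the least-significant byte.
Reassemble most-significant byte first: 4F BB 93 0A → 0x4FBB930A.
0x4FBB930A = 1337692938.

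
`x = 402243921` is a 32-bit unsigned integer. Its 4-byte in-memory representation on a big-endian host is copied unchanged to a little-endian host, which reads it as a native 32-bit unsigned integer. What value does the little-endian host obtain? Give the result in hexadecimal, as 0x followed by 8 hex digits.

0x51C1F917

402243921 in 32-bit hexadecimal is 0x17F9C151.
Stored big-endian, the bytes at ascending addresses are 17 F9 C1 51.
Read back as little-endian, the first byte is least significant, giving 0x51C1F917.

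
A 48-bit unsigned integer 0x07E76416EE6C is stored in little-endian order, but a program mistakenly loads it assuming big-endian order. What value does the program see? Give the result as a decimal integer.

Stored little-endian, the bytes at ascending addresses are 6C EE 16 64 E7 07.
Read back as big-endian, the last byte is least significant, giving 0x6CEE1664E707.
0x6CEE1664E707 = 119769833727751.

119769833727751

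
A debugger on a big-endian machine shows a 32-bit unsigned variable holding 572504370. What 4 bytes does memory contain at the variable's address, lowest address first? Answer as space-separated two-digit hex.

572504370 in hexadecimal, padded to 32 bits, is 0x221FB932.
Split into bytes (most-significant first): 22 1F B9 32.
Big-endian stores the most-significant byte at the lowest address.
So the memory order matches the most-significant-first order: 22 1F B9 32.

22 1F B9 32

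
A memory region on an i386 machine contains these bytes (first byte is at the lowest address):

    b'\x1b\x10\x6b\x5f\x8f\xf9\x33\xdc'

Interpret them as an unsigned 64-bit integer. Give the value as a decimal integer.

Little-endian stores the least-significant byte at the lowest address.
Reassemble most-significant byte first: DC 33 F9 8F 5F 6B 10 1B → 0xDC33F98F5F6B101B.
0xDC33F98F5F6B101B = 15867300306332880923.

15867300306332880923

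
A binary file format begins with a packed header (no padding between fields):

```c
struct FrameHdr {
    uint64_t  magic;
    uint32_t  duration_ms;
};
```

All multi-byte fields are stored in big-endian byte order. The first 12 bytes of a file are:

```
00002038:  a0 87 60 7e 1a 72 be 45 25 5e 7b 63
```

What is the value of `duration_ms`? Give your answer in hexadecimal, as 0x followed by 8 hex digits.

0x255E7B63

`duration_ms` follows `magic` (8 bytes), so it starts at byte offset 8 and occupies 4 bytes.
Bytes at offsets 8..11: 25 5E 7B 63.
In big-endian order the high byte comes first in memory.
The bytes are already most-significant first: 0x255E7B63.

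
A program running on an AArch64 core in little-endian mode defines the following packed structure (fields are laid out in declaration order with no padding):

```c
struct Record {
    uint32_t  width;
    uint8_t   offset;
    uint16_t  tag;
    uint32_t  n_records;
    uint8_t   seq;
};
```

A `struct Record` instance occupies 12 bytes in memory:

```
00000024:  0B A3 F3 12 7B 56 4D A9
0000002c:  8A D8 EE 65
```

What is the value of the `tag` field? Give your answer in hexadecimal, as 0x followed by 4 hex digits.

0x4D56

`tag` follows `width` (4 B), `offset` (1 B), so it starts at offset 4 + 1 = 5 and occupies 2 bytes.
Bytes at offsets 5..6: 56 4D.
Little-endian stores the least-significant byte at the lowest address.
Reassemble most-significant byte first: 4D 56 → 0x4D56.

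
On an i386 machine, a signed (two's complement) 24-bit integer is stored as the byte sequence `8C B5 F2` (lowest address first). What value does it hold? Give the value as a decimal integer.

Little-endian: lowest address holds the least-significant byte.
Reassemble most-significant byte first: F2 B5 8C → 0xF2B58C.
Top bit is set, so as a signed 24-bit value this is 0xF2B58C − 2^24 = -871028.

-871028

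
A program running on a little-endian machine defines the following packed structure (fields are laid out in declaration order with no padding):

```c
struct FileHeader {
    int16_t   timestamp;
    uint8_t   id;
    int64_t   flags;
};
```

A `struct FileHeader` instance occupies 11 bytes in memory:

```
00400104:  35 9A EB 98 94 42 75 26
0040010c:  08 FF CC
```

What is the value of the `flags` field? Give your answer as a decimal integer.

`flags` follows `timestamp` (2 B), `id` (1 B), so it starts at offset 2 + 1 = 3 and occupies 8 bytes.
Bytes at offsets 3..10: 98 94 42 75 26 08 FF CC.
Little-endian stores the least-significant byte at the lowest address.
Reassemble most-significant byte first: CC FF 08 26 75 42 94 98 → 0xCCFF082675429498.
Top bit is set, so as a signed 64-bit value this is 0xCCFF082675429498 − 2^64 = -3675209809641958248.

-3675209809641958248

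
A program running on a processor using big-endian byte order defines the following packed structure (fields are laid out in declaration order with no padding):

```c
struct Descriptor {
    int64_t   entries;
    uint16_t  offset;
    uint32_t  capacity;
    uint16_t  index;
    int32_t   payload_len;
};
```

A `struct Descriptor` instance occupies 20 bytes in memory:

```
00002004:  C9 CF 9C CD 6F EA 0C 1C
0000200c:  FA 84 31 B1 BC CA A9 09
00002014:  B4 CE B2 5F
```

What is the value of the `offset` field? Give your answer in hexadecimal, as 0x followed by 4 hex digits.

`offset` follows `entries` (8 bytes), so it starts at byte offset 8 and occupies 2 bytes.
Bytes at offsets 8..9: FA 84.
Big-endian stores the most-significant byte at the lowest address.
The bytes are already most-significant first: 0xFA84.

0xFA84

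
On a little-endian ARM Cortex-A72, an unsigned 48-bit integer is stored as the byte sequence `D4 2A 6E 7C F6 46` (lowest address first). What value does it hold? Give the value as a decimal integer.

Little-endian: lowest address holds the least-significant byte.
Reassemble most-significant byte first: 46 F6 7C 6E 2A D4 → 0x46F67C6E2AD4.
0x46F67C6E2AD4 = 78024463493844.

78024463493844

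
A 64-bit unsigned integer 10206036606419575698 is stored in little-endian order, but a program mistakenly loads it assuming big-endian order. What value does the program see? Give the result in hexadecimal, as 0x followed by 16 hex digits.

10206036606419575698 in 64-bit hexadecimal is 0x8DA320383A45A392.
Stored little-endian, the bytes at ascending addresses are 92 A3 45 3A 38 20 A3 8D.
Read back as big-endian, the last byte is least significant, giving 0x92A3453A3820A38D.

0x92A3453A3820A38D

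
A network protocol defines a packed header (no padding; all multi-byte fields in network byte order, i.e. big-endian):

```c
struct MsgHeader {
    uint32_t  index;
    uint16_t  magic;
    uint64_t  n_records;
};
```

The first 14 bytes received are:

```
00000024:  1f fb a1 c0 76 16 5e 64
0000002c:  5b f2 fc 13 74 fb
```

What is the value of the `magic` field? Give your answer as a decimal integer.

30230

`magic` follows `index` (4 bytes), so it starts at byte offset 4 and occupies 2 bytes.
Bytes at offsets 4..5: 76 16.
Big-endian stores the most-significant byte at the lowest address.
The bytes are already most-significant first: 0x7616.
0x7616 = 30230.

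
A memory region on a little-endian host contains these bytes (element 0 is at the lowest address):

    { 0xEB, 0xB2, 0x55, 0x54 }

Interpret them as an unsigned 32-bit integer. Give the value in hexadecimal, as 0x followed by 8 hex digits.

In little-endian order the low byte comes first in memory.
Reassemble most-significant byte first: 54 55 B2 EB → 0x5455B2EB.

0x5455B2EB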